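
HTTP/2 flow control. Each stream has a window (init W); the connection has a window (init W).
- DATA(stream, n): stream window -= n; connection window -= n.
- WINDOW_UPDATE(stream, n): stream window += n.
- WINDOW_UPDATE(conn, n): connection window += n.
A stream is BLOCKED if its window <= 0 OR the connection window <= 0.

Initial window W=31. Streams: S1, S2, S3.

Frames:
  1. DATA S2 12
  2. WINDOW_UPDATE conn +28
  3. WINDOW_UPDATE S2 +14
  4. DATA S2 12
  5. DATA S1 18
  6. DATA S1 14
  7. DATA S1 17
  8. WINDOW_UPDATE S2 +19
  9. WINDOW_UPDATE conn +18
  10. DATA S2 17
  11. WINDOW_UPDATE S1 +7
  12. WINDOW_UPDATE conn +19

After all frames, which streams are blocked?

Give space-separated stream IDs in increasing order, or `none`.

Op 1: conn=19 S1=31 S2=19 S3=31 blocked=[]
Op 2: conn=47 S1=31 S2=19 S3=31 blocked=[]
Op 3: conn=47 S1=31 S2=33 S3=31 blocked=[]
Op 4: conn=35 S1=31 S2=21 S3=31 blocked=[]
Op 5: conn=17 S1=13 S2=21 S3=31 blocked=[]
Op 6: conn=3 S1=-1 S2=21 S3=31 blocked=[1]
Op 7: conn=-14 S1=-18 S2=21 S3=31 blocked=[1, 2, 3]
Op 8: conn=-14 S1=-18 S2=40 S3=31 blocked=[1, 2, 3]
Op 9: conn=4 S1=-18 S2=40 S3=31 blocked=[1]
Op 10: conn=-13 S1=-18 S2=23 S3=31 blocked=[1, 2, 3]
Op 11: conn=-13 S1=-11 S2=23 S3=31 blocked=[1, 2, 3]
Op 12: conn=6 S1=-11 S2=23 S3=31 blocked=[1]

Answer: S1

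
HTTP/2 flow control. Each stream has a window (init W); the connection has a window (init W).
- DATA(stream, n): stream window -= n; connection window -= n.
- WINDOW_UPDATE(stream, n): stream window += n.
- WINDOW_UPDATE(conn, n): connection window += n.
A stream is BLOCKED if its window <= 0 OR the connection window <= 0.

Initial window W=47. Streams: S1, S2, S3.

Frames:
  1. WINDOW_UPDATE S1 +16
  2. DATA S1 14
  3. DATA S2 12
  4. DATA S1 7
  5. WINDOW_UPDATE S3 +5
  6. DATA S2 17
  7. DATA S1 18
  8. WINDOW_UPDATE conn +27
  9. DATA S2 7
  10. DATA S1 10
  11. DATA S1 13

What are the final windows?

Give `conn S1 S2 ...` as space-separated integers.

Answer: -24 1 11 52

Derivation:
Op 1: conn=47 S1=63 S2=47 S3=47 blocked=[]
Op 2: conn=33 S1=49 S2=47 S3=47 blocked=[]
Op 3: conn=21 S1=49 S2=35 S3=47 blocked=[]
Op 4: conn=14 S1=42 S2=35 S3=47 blocked=[]
Op 5: conn=14 S1=42 S2=35 S3=52 blocked=[]
Op 6: conn=-3 S1=42 S2=18 S3=52 blocked=[1, 2, 3]
Op 7: conn=-21 S1=24 S2=18 S3=52 blocked=[1, 2, 3]
Op 8: conn=6 S1=24 S2=18 S3=52 blocked=[]
Op 9: conn=-1 S1=24 S2=11 S3=52 blocked=[1, 2, 3]
Op 10: conn=-11 S1=14 S2=11 S3=52 blocked=[1, 2, 3]
Op 11: conn=-24 S1=1 S2=11 S3=52 blocked=[1, 2, 3]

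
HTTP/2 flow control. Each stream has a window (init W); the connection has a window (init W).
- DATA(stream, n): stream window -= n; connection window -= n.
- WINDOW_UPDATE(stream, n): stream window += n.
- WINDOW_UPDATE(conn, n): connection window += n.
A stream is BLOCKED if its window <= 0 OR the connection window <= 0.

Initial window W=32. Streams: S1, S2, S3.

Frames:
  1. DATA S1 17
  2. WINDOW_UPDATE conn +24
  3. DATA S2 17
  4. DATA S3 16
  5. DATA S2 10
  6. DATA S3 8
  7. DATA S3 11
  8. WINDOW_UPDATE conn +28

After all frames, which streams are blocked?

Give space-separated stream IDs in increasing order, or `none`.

Answer: S3

Derivation:
Op 1: conn=15 S1=15 S2=32 S3=32 blocked=[]
Op 2: conn=39 S1=15 S2=32 S3=32 blocked=[]
Op 3: conn=22 S1=15 S2=15 S3=32 blocked=[]
Op 4: conn=6 S1=15 S2=15 S3=16 blocked=[]
Op 5: conn=-4 S1=15 S2=5 S3=16 blocked=[1, 2, 3]
Op 6: conn=-12 S1=15 S2=5 S3=8 blocked=[1, 2, 3]
Op 7: conn=-23 S1=15 S2=5 S3=-3 blocked=[1, 2, 3]
Op 8: conn=5 S1=15 S2=5 S3=-3 blocked=[3]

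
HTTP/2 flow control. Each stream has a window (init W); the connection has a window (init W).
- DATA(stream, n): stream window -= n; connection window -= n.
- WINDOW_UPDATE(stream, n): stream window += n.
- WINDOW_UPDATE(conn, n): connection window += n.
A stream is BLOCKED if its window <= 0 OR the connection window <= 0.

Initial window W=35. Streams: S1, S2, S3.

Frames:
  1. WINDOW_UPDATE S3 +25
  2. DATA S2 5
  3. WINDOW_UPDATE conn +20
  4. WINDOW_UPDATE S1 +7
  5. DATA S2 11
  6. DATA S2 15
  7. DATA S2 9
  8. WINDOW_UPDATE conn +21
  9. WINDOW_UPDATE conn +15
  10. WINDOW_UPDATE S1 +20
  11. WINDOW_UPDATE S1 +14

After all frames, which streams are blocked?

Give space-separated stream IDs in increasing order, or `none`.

Op 1: conn=35 S1=35 S2=35 S3=60 blocked=[]
Op 2: conn=30 S1=35 S2=30 S3=60 blocked=[]
Op 3: conn=50 S1=35 S2=30 S3=60 blocked=[]
Op 4: conn=50 S1=42 S2=30 S3=60 blocked=[]
Op 5: conn=39 S1=42 S2=19 S3=60 blocked=[]
Op 6: conn=24 S1=42 S2=4 S3=60 blocked=[]
Op 7: conn=15 S1=42 S2=-5 S3=60 blocked=[2]
Op 8: conn=36 S1=42 S2=-5 S3=60 blocked=[2]
Op 9: conn=51 S1=42 S2=-5 S3=60 blocked=[2]
Op 10: conn=51 S1=62 S2=-5 S3=60 blocked=[2]
Op 11: conn=51 S1=76 S2=-5 S3=60 blocked=[2]

Answer: S2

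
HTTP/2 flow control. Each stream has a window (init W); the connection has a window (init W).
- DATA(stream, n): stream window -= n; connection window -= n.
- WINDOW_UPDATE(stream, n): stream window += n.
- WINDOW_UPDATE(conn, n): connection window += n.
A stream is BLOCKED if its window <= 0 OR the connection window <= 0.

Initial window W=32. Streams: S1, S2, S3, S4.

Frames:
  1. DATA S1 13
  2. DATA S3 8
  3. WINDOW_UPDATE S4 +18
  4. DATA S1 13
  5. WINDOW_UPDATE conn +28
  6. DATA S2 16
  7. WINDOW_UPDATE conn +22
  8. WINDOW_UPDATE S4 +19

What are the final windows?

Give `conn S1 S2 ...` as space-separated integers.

Op 1: conn=19 S1=19 S2=32 S3=32 S4=32 blocked=[]
Op 2: conn=11 S1=19 S2=32 S3=24 S4=32 blocked=[]
Op 3: conn=11 S1=19 S2=32 S3=24 S4=50 blocked=[]
Op 4: conn=-2 S1=6 S2=32 S3=24 S4=50 blocked=[1, 2, 3, 4]
Op 5: conn=26 S1=6 S2=32 S3=24 S4=50 blocked=[]
Op 6: conn=10 S1=6 S2=16 S3=24 S4=50 blocked=[]
Op 7: conn=32 S1=6 S2=16 S3=24 S4=50 blocked=[]
Op 8: conn=32 S1=6 S2=16 S3=24 S4=69 blocked=[]

Answer: 32 6 16 24 69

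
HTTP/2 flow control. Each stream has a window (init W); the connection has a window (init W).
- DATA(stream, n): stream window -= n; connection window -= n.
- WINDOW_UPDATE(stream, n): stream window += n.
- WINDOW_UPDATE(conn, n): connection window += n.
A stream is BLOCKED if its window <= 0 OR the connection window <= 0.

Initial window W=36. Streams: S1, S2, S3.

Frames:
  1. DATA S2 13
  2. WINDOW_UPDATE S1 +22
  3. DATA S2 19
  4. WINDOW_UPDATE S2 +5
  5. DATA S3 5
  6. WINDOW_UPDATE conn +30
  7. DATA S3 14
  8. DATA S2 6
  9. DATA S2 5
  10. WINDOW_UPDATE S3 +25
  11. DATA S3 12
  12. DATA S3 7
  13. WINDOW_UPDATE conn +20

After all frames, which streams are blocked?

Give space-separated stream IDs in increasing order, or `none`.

Op 1: conn=23 S1=36 S2=23 S3=36 blocked=[]
Op 2: conn=23 S1=58 S2=23 S3=36 blocked=[]
Op 3: conn=4 S1=58 S2=4 S3=36 blocked=[]
Op 4: conn=4 S1=58 S2=9 S3=36 blocked=[]
Op 5: conn=-1 S1=58 S2=9 S3=31 blocked=[1, 2, 3]
Op 6: conn=29 S1=58 S2=9 S3=31 blocked=[]
Op 7: conn=15 S1=58 S2=9 S3=17 blocked=[]
Op 8: conn=9 S1=58 S2=3 S3=17 blocked=[]
Op 9: conn=4 S1=58 S2=-2 S3=17 blocked=[2]
Op 10: conn=4 S1=58 S2=-2 S3=42 blocked=[2]
Op 11: conn=-8 S1=58 S2=-2 S3=30 blocked=[1, 2, 3]
Op 12: conn=-15 S1=58 S2=-2 S3=23 blocked=[1, 2, 3]
Op 13: conn=5 S1=58 S2=-2 S3=23 blocked=[2]

Answer: S2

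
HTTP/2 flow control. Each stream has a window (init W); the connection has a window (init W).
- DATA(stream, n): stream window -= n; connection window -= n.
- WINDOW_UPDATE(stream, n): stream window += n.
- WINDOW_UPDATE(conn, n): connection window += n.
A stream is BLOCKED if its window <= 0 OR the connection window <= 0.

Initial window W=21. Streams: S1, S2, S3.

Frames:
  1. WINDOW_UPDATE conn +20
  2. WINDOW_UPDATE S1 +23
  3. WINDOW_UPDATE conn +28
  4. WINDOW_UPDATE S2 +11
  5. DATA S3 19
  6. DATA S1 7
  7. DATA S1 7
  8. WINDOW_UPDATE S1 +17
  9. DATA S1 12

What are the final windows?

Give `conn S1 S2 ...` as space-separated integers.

Answer: 24 35 32 2

Derivation:
Op 1: conn=41 S1=21 S2=21 S3=21 blocked=[]
Op 2: conn=41 S1=44 S2=21 S3=21 blocked=[]
Op 3: conn=69 S1=44 S2=21 S3=21 blocked=[]
Op 4: conn=69 S1=44 S2=32 S3=21 blocked=[]
Op 5: conn=50 S1=44 S2=32 S3=2 blocked=[]
Op 6: conn=43 S1=37 S2=32 S3=2 blocked=[]
Op 7: conn=36 S1=30 S2=32 S3=2 blocked=[]
Op 8: conn=36 S1=47 S2=32 S3=2 blocked=[]
Op 9: conn=24 S1=35 S2=32 S3=2 blocked=[]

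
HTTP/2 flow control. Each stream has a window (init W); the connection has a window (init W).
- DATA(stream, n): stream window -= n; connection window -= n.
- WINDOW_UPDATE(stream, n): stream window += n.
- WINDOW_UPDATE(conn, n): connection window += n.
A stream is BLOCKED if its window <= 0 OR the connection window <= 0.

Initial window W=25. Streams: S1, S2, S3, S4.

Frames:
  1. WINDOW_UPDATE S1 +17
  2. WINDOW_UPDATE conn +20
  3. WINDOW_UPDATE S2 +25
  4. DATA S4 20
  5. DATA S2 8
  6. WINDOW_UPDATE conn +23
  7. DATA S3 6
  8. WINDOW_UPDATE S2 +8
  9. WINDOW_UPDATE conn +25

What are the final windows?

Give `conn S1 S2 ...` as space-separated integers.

Op 1: conn=25 S1=42 S2=25 S3=25 S4=25 blocked=[]
Op 2: conn=45 S1=42 S2=25 S3=25 S4=25 blocked=[]
Op 3: conn=45 S1=42 S2=50 S3=25 S4=25 blocked=[]
Op 4: conn=25 S1=42 S2=50 S3=25 S4=5 blocked=[]
Op 5: conn=17 S1=42 S2=42 S3=25 S4=5 blocked=[]
Op 6: conn=40 S1=42 S2=42 S3=25 S4=5 blocked=[]
Op 7: conn=34 S1=42 S2=42 S3=19 S4=5 blocked=[]
Op 8: conn=34 S1=42 S2=50 S3=19 S4=5 blocked=[]
Op 9: conn=59 S1=42 S2=50 S3=19 S4=5 blocked=[]

Answer: 59 42 50 19 5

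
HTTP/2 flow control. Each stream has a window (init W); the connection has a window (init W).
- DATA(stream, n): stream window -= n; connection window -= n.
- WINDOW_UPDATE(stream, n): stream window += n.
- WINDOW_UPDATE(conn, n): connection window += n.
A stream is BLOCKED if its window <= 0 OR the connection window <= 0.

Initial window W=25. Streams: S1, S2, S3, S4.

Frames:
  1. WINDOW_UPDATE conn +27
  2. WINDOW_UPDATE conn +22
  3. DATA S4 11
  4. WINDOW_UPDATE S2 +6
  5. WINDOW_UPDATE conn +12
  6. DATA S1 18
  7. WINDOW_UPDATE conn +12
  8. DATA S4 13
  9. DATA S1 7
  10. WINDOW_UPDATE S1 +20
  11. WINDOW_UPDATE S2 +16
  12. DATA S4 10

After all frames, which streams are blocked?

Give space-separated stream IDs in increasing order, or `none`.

Answer: S4

Derivation:
Op 1: conn=52 S1=25 S2=25 S3=25 S4=25 blocked=[]
Op 2: conn=74 S1=25 S2=25 S3=25 S4=25 blocked=[]
Op 3: conn=63 S1=25 S2=25 S3=25 S4=14 blocked=[]
Op 4: conn=63 S1=25 S2=31 S3=25 S4=14 blocked=[]
Op 5: conn=75 S1=25 S2=31 S3=25 S4=14 blocked=[]
Op 6: conn=57 S1=7 S2=31 S3=25 S4=14 blocked=[]
Op 7: conn=69 S1=7 S2=31 S3=25 S4=14 blocked=[]
Op 8: conn=56 S1=7 S2=31 S3=25 S4=1 blocked=[]
Op 9: conn=49 S1=0 S2=31 S3=25 S4=1 blocked=[1]
Op 10: conn=49 S1=20 S2=31 S3=25 S4=1 blocked=[]
Op 11: conn=49 S1=20 S2=47 S3=25 S4=1 blocked=[]
Op 12: conn=39 S1=20 S2=47 S3=25 S4=-9 blocked=[4]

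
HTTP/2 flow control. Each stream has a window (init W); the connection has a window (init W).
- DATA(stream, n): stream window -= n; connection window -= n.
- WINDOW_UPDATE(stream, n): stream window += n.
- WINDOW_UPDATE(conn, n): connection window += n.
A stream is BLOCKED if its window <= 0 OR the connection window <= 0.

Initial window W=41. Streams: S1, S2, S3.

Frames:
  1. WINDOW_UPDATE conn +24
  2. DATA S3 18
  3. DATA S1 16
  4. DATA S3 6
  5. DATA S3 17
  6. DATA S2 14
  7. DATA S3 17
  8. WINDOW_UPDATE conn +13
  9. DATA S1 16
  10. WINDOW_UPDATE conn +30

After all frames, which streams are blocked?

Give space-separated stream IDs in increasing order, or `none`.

Op 1: conn=65 S1=41 S2=41 S3=41 blocked=[]
Op 2: conn=47 S1=41 S2=41 S3=23 blocked=[]
Op 3: conn=31 S1=25 S2=41 S3=23 blocked=[]
Op 4: conn=25 S1=25 S2=41 S3=17 blocked=[]
Op 5: conn=8 S1=25 S2=41 S3=0 blocked=[3]
Op 6: conn=-6 S1=25 S2=27 S3=0 blocked=[1, 2, 3]
Op 7: conn=-23 S1=25 S2=27 S3=-17 blocked=[1, 2, 3]
Op 8: conn=-10 S1=25 S2=27 S3=-17 blocked=[1, 2, 3]
Op 9: conn=-26 S1=9 S2=27 S3=-17 blocked=[1, 2, 3]
Op 10: conn=4 S1=9 S2=27 S3=-17 blocked=[3]

Answer: S3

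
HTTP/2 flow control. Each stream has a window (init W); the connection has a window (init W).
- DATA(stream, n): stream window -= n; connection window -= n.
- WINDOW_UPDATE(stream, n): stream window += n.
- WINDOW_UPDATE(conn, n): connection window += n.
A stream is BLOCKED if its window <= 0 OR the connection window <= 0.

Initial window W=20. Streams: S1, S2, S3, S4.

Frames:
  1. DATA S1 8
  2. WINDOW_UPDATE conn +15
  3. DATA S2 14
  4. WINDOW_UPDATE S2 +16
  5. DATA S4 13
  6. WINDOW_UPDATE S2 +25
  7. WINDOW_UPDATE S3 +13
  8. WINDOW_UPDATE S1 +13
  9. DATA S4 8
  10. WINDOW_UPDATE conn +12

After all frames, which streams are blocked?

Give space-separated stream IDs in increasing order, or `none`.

Op 1: conn=12 S1=12 S2=20 S3=20 S4=20 blocked=[]
Op 2: conn=27 S1=12 S2=20 S3=20 S4=20 blocked=[]
Op 3: conn=13 S1=12 S2=6 S3=20 S4=20 blocked=[]
Op 4: conn=13 S1=12 S2=22 S3=20 S4=20 blocked=[]
Op 5: conn=0 S1=12 S2=22 S3=20 S4=7 blocked=[1, 2, 3, 4]
Op 6: conn=0 S1=12 S2=47 S3=20 S4=7 blocked=[1, 2, 3, 4]
Op 7: conn=0 S1=12 S2=47 S3=33 S4=7 blocked=[1, 2, 3, 4]
Op 8: conn=0 S1=25 S2=47 S3=33 S4=7 blocked=[1, 2, 3, 4]
Op 9: conn=-8 S1=25 S2=47 S3=33 S4=-1 blocked=[1, 2, 3, 4]
Op 10: conn=4 S1=25 S2=47 S3=33 S4=-1 blocked=[4]

Answer: S4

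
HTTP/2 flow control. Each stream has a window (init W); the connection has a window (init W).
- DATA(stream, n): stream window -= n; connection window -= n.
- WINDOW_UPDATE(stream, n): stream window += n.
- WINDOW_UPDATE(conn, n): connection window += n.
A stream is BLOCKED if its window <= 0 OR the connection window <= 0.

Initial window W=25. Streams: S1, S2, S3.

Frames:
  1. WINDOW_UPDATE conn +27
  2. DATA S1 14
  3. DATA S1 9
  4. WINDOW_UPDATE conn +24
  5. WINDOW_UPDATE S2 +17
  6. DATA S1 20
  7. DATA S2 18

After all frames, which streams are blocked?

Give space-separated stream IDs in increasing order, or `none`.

Op 1: conn=52 S1=25 S2=25 S3=25 blocked=[]
Op 2: conn=38 S1=11 S2=25 S3=25 blocked=[]
Op 3: conn=29 S1=2 S2=25 S3=25 blocked=[]
Op 4: conn=53 S1=2 S2=25 S3=25 blocked=[]
Op 5: conn=53 S1=2 S2=42 S3=25 blocked=[]
Op 6: conn=33 S1=-18 S2=42 S3=25 blocked=[1]
Op 7: conn=15 S1=-18 S2=24 S3=25 blocked=[1]

Answer: S1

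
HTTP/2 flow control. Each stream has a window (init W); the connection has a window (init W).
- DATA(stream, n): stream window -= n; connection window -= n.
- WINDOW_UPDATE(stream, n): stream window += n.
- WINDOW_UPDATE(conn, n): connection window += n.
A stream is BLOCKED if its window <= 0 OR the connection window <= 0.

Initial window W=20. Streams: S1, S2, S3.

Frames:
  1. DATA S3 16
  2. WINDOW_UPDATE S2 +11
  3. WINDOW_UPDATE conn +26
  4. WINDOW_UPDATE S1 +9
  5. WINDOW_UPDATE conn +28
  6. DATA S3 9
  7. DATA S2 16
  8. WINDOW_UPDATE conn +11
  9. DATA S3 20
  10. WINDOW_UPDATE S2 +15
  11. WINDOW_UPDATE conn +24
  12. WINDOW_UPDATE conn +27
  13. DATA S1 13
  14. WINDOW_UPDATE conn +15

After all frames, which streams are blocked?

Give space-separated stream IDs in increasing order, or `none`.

Answer: S3

Derivation:
Op 1: conn=4 S1=20 S2=20 S3=4 blocked=[]
Op 2: conn=4 S1=20 S2=31 S3=4 blocked=[]
Op 3: conn=30 S1=20 S2=31 S3=4 blocked=[]
Op 4: conn=30 S1=29 S2=31 S3=4 blocked=[]
Op 5: conn=58 S1=29 S2=31 S3=4 blocked=[]
Op 6: conn=49 S1=29 S2=31 S3=-5 blocked=[3]
Op 7: conn=33 S1=29 S2=15 S3=-5 blocked=[3]
Op 8: conn=44 S1=29 S2=15 S3=-5 blocked=[3]
Op 9: conn=24 S1=29 S2=15 S3=-25 blocked=[3]
Op 10: conn=24 S1=29 S2=30 S3=-25 blocked=[3]
Op 11: conn=48 S1=29 S2=30 S3=-25 blocked=[3]
Op 12: conn=75 S1=29 S2=30 S3=-25 blocked=[3]
Op 13: conn=62 S1=16 S2=30 S3=-25 blocked=[3]
Op 14: conn=77 S1=16 S2=30 S3=-25 blocked=[3]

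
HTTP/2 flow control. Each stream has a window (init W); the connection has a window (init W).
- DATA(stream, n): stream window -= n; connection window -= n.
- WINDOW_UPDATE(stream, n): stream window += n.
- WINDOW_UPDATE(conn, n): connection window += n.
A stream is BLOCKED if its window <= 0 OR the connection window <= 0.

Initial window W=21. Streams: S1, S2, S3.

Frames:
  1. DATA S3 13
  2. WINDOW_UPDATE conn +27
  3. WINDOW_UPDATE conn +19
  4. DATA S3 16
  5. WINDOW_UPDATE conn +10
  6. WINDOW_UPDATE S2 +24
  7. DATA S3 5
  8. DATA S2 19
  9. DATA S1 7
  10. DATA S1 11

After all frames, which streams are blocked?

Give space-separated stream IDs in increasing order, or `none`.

Answer: S3

Derivation:
Op 1: conn=8 S1=21 S2=21 S3=8 blocked=[]
Op 2: conn=35 S1=21 S2=21 S3=8 blocked=[]
Op 3: conn=54 S1=21 S2=21 S3=8 blocked=[]
Op 4: conn=38 S1=21 S2=21 S3=-8 blocked=[3]
Op 5: conn=48 S1=21 S2=21 S3=-8 blocked=[3]
Op 6: conn=48 S1=21 S2=45 S3=-8 blocked=[3]
Op 7: conn=43 S1=21 S2=45 S3=-13 blocked=[3]
Op 8: conn=24 S1=21 S2=26 S3=-13 blocked=[3]
Op 9: conn=17 S1=14 S2=26 S3=-13 blocked=[3]
Op 10: conn=6 S1=3 S2=26 S3=-13 blocked=[3]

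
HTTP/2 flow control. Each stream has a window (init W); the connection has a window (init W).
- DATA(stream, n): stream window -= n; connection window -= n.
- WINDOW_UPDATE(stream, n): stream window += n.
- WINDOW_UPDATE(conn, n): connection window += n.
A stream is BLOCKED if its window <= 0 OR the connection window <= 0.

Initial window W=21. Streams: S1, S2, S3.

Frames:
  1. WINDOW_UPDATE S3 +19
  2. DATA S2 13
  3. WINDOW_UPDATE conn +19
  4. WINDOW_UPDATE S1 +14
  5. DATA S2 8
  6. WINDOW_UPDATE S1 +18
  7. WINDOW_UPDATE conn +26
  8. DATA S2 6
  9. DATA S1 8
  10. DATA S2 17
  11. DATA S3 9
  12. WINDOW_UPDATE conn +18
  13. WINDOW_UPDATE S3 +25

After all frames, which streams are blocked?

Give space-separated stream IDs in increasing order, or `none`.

Op 1: conn=21 S1=21 S2=21 S3=40 blocked=[]
Op 2: conn=8 S1=21 S2=8 S3=40 blocked=[]
Op 3: conn=27 S1=21 S2=8 S3=40 blocked=[]
Op 4: conn=27 S1=35 S2=8 S3=40 blocked=[]
Op 5: conn=19 S1=35 S2=0 S3=40 blocked=[2]
Op 6: conn=19 S1=53 S2=0 S3=40 blocked=[2]
Op 7: conn=45 S1=53 S2=0 S3=40 blocked=[2]
Op 8: conn=39 S1=53 S2=-6 S3=40 blocked=[2]
Op 9: conn=31 S1=45 S2=-6 S3=40 blocked=[2]
Op 10: conn=14 S1=45 S2=-23 S3=40 blocked=[2]
Op 11: conn=5 S1=45 S2=-23 S3=31 blocked=[2]
Op 12: conn=23 S1=45 S2=-23 S3=31 blocked=[2]
Op 13: conn=23 S1=45 S2=-23 S3=56 blocked=[2]

Answer: S2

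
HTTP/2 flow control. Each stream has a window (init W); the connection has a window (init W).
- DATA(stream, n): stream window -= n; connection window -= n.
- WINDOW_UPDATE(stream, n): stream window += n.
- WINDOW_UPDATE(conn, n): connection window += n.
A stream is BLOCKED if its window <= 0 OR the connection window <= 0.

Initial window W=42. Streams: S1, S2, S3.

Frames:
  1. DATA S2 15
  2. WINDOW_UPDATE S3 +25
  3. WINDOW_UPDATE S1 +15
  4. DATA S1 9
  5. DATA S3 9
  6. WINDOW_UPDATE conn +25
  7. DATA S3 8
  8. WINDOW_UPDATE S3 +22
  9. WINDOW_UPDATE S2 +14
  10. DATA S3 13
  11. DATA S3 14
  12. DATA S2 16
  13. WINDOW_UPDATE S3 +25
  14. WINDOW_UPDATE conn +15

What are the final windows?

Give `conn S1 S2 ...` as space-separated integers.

Answer: -2 48 25 70

Derivation:
Op 1: conn=27 S1=42 S2=27 S3=42 blocked=[]
Op 2: conn=27 S1=42 S2=27 S3=67 blocked=[]
Op 3: conn=27 S1=57 S2=27 S3=67 blocked=[]
Op 4: conn=18 S1=48 S2=27 S3=67 blocked=[]
Op 5: conn=9 S1=48 S2=27 S3=58 blocked=[]
Op 6: conn=34 S1=48 S2=27 S3=58 blocked=[]
Op 7: conn=26 S1=48 S2=27 S3=50 blocked=[]
Op 8: conn=26 S1=48 S2=27 S3=72 blocked=[]
Op 9: conn=26 S1=48 S2=41 S3=72 blocked=[]
Op 10: conn=13 S1=48 S2=41 S3=59 blocked=[]
Op 11: conn=-1 S1=48 S2=41 S3=45 blocked=[1, 2, 3]
Op 12: conn=-17 S1=48 S2=25 S3=45 blocked=[1, 2, 3]
Op 13: conn=-17 S1=48 S2=25 S3=70 blocked=[1, 2, 3]
Op 14: conn=-2 S1=48 S2=25 S3=70 blocked=[1, 2, 3]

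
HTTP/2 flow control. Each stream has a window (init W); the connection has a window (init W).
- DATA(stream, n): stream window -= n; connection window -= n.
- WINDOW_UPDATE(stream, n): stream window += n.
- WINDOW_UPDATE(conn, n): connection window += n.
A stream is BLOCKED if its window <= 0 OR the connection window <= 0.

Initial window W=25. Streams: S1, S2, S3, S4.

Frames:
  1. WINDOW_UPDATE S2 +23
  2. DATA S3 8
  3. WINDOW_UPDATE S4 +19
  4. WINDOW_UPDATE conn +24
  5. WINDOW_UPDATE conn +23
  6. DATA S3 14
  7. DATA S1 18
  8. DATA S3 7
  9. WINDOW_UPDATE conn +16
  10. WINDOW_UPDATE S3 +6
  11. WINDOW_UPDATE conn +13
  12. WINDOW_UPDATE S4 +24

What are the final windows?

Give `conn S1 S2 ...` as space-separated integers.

Answer: 54 7 48 2 68

Derivation:
Op 1: conn=25 S1=25 S2=48 S3=25 S4=25 blocked=[]
Op 2: conn=17 S1=25 S2=48 S3=17 S4=25 blocked=[]
Op 3: conn=17 S1=25 S2=48 S3=17 S4=44 blocked=[]
Op 4: conn=41 S1=25 S2=48 S3=17 S4=44 blocked=[]
Op 5: conn=64 S1=25 S2=48 S3=17 S4=44 blocked=[]
Op 6: conn=50 S1=25 S2=48 S3=3 S4=44 blocked=[]
Op 7: conn=32 S1=7 S2=48 S3=3 S4=44 blocked=[]
Op 8: conn=25 S1=7 S2=48 S3=-4 S4=44 blocked=[3]
Op 9: conn=41 S1=7 S2=48 S3=-4 S4=44 blocked=[3]
Op 10: conn=41 S1=7 S2=48 S3=2 S4=44 blocked=[]
Op 11: conn=54 S1=7 S2=48 S3=2 S4=44 blocked=[]
Op 12: conn=54 S1=7 S2=48 S3=2 S4=68 blocked=[]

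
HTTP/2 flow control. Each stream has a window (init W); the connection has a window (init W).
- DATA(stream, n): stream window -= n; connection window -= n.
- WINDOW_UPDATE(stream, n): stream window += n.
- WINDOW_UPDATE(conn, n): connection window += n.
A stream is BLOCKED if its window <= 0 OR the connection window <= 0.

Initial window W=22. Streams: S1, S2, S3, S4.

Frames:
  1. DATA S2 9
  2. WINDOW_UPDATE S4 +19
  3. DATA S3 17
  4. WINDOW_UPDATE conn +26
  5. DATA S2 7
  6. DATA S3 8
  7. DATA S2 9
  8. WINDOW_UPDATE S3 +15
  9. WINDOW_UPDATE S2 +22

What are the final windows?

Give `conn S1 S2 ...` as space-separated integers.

Op 1: conn=13 S1=22 S2=13 S3=22 S4=22 blocked=[]
Op 2: conn=13 S1=22 S2=13 S3=22 S4=41 blocked=[]
Op 3: conn=-4 S1=22 S2=13 S3=5 S4=41 blocked=[1, 2, 3, 4]
Op 4: conn=22 S1=22 S2=13 S3=5 S4=41 blocked=[]
Op 5: conn=15 S1=22 S2=6 S3=5 S4=41 blocked=[]
Op 6: conn=7 S1=22 S2=6 S3=-3 S4=41 blocked=[3]
Op 7: conn=-2 S1=22 S2=-3 S3=-3 S4=41 blocked=[1, 2, 3, 4]
Op 8: conn=-2 S1=22 S2=-3 S3=12 S4=41 blocked=[1, 2, 3, 4]
Op 9: conn=-2 S1=22 S2=19 S3=12 S4=41 blocked=[1, 2, 3, 4]

Answer: -2 22 19 12 41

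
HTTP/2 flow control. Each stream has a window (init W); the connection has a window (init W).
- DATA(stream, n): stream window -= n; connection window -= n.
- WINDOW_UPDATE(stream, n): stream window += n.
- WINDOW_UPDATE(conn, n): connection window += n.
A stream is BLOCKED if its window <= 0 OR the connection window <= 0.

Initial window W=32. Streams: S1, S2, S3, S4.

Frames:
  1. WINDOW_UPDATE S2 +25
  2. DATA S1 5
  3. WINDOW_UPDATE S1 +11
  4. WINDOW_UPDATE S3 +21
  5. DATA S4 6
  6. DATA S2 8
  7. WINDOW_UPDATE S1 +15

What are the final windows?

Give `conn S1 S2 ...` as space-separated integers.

Answer: 13 53 49 53 26

Derivation:
Op 1: conn=32 S1=32 S2=57 S3=32 S4=32 blocked=[]
Op 2: conn=27 S1=27 S2=57 S3=32 S4=32 blocked=[]
Op 3: conn=27 S1=38 S2=57 S3=32 S4=32 blocked=[]
Op 4: conn=27 S1=38 S2=57 S3=53 S4=32 blocked=[]
Op 5: conn=21 S1=38 S2=57 S3=53 S4=26 blocked=[]
Op 6: conn=13 S1=38 S2=49 S3=53 S4=26 blocked=[]
Op 7: conn=13 S1=53 S2=49 S3=53 S4=26 blocked=[]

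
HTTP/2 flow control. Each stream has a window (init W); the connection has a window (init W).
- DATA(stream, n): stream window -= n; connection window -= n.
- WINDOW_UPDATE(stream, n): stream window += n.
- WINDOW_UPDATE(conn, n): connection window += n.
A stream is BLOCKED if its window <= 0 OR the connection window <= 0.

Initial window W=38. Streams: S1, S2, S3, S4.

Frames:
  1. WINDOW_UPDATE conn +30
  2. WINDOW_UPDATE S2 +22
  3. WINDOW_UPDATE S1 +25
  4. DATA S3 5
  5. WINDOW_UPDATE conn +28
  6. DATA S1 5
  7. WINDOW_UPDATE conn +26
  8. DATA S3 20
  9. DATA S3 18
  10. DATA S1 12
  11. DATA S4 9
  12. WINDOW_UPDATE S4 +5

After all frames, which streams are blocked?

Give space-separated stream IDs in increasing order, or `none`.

Answer: S3

Derivation:
Op 1: conn=68 S1=38 S2=38 S3=38 S4=38 blocked=[]
Op 2: conn=68 S1=38 S2=60 S3=38 S4=38 blocked=[]
Op 3: conn=68 S1=63 S2=60 S3=38 S4=38 blocked=[]
Op 4: conn=63 S1=63 S2=60 S3=33 S4=38 blocked=[]
Op 5: conn=91 S1=63 S2=60 S3=33 S4=38 blocked=[]
Op 6: conn=86 S1=58 S2=60 S3=33 S4=38 blocked=[]
Op 7: conn=112 S1=58 S2=60 S3=33 S4=38 blocked=[]
Op 8: conn=92 S1=58 S2=60 S3=13 S4=38 blocked=[]
Op 9: conn=74 S1=58 S2=60 S3=-5 S4=38 blocked=[3]
Op 10: conn=62 S1=46 S2=60 S3=-5 S4=38 blocked=[3]
Op 11: conn=53 S1=46 S2=60 S3=-5 S4=29 blocked=[3]
Op 12: conn=53 S1=46 S2=60 S3=-5 S4=34 blocked=[3]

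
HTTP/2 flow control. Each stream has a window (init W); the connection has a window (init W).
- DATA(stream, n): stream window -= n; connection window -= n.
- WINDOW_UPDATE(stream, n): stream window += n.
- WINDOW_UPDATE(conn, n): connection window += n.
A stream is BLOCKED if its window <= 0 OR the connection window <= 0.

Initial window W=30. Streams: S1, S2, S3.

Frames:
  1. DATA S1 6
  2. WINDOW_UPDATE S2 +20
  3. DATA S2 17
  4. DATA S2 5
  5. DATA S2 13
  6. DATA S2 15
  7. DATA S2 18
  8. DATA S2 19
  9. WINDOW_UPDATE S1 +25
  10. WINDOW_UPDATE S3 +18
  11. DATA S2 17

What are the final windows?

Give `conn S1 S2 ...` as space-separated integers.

Answer: -80 49 -54 48

Derivation:
Op 1: conn=24 S1=24 S2=30 S3=30 blocked=[]
Op 2: conn=24 S1=24 S2=50 S3=30 blocked=[]
Op 3: conn=7 S1=24 S2=33 S3=30 blocked=[]
Op 4: conn=2 S1=24 S2=28 S3=30 blocked=[]
Op 5: conn=-11 S1=24 S2=15 S3=30 blocked=[1, 2, 3]
Op 6: conn=-26 S1=24 S2=0 S3=30 blocked=[1, 2, 3]
Op 7: conn=-44 S1=24 S2=-18 S3=30 blocked=[1, 2, 3]
Op 8: conn=-63 S1=24 S2=-37 S3=30 blocked=[1, 2, 3]
Op 9: conn=-63 S1=49 S2=-37 S3=30 blocked=[1, 2, 3]
Op 10: conn=-63 S1=49 S2=-37 S3=48 blocked=[1, 2, 3]
Op 11: conn=-80 S1=49 S2=-54 S3=48 blocked=[1, 2, 3]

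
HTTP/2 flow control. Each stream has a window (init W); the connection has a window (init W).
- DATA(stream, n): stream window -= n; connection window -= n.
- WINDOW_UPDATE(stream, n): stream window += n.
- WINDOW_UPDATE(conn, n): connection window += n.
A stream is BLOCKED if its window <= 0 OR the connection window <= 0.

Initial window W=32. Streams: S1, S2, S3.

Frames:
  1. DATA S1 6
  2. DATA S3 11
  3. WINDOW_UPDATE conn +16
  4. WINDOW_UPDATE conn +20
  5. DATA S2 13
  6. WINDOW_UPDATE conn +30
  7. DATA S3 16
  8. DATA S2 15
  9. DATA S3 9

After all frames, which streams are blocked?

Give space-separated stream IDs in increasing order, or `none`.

Op 1: conn=26 S1=26 S2=32 S3=32 blocked=[]
Op 2: conn=15 S1=26 S2=32 S3=21 blocked=[]
Op 3: conn=31 S1=26 S2=32 S3=21 blocked=[]
Op 4: conn=51 S1=26 S2=32 S3=21 blocked=[]
Op 5: conn=38 S1=26 S2=19 S3=21 blocked=[]
Op 6: conn=68 S1=26 S2=19 S3=21 blocked=[]
Op 7: conn=52 S1=26 S2=19 S3=5 blocked=[]
Op 8: conn=37 S1=26 S2=4 S3=5 blocked=[]
Op 9: conn=28 S1=26 S2=4 S3=-4 blocked=[3]

Answer: S3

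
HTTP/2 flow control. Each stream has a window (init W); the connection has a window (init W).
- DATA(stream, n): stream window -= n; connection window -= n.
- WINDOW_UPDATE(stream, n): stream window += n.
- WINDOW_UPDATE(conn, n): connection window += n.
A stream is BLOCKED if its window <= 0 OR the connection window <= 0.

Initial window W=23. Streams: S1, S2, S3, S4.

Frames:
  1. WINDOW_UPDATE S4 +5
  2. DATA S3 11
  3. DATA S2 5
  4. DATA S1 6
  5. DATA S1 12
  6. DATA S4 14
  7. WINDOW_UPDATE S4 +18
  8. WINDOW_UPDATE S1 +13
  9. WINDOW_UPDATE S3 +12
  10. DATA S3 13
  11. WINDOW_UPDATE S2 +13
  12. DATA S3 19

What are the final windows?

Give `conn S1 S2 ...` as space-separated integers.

Op 1: conn=23 S1=23 S2=23 S3=23 S4=28 blocked=[]
Op 2: conn=12 S1=23 S2=23 S3=12 S4=28 blocked=[]
Op 3: conn=7 S1=23 S2=18 S3=12 S4=28 blocked=[]
Op 4: conn=1 S1=17 S2=18 S3=12 S4=28 blocked=[]
Op 5: conn=-11 S1=5 S2=18 S3=12 S4=28 blocked=[1, 2, 3, 4]
Op 6: conn=-25 S1=5 S2=18 S3=12 S4=14 blocked=[1, 2, 3, 4]
Op 7: conn=-25 S1=5 S2=18 S3=12 S4=32 blocked=[1, 2, 3, 4]
Op 8: conn=-25 S1=18 S2=18 S3=12 S4=32 blocked=[1, 2, 3, 4]
Op 9: conn=-25 S1=18 S2=18 S3=24 S4=32 blocked=[1, 2, 3, 4]
Op 10: conn=-38 S1=18 S2=18 S3=11 S4=32 blocked=[1, 2, 3, 4]
Op 11: conn=-38 S1=18 S2=31 S3=11 S4=32 blocked=[1, 2, 3, 4]
Op 12: conn=-57 S1=18 S2=31 S3=-8 S4=32 blocked=[1, 2, 3, 4]

Answer: -57 18 31 -8 32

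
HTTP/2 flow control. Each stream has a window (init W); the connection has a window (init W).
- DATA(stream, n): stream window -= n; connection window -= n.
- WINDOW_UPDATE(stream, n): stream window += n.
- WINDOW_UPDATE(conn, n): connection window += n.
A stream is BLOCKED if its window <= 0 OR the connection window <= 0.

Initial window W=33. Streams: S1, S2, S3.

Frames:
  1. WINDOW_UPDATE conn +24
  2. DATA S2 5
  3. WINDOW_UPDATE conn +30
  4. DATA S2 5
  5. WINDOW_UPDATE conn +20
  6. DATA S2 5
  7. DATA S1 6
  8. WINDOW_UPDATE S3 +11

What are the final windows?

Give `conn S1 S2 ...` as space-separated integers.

Answer: 86 27 18 44

Derivation:
Op 1: conn=57 S1=33 S2=33 S3=33 blocked=[]
Op 2: conn=52 S1=33 S2=28 S3=33 blocked=[]
Op 3: conn=82 S1=33 S2=28 S3=33 blocked=[]
Op 4: conn=77 S1=33 S2=23 S3=33 blocked=[]
Op 5: conn=97 S1=33 S2=23 S3=33 blocked=[]
Op 6: conn=92 S1=33 S2=18 S3=33 blocked=[]
Op 7: conn=86 S1=27 S2=18 S3=33 blocked=[]
Op 8: conn=86 S1=27 S2=18 S3=44 blocked=[]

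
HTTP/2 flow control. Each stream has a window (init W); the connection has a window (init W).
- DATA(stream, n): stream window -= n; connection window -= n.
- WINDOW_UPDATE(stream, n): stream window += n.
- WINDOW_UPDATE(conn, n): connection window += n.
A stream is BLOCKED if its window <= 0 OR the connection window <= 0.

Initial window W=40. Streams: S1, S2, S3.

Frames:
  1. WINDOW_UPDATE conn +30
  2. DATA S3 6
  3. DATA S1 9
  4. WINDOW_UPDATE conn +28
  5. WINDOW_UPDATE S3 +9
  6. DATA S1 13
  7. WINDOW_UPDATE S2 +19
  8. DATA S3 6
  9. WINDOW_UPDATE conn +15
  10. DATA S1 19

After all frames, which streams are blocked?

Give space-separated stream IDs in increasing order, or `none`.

Op 1: conn=70 S1=40 S2=40 S3=40 blocked=[]
Op 2: conn=64 S1=40 S2=40 S3=34 blocked=[]
Op 3: conn=55 S1=31 S2=40 S3=34 blocked=[]
Op 4: conn=83 S1=31 S2=40 S3=34 blocked=[]
Op 5: conn=83 S1=31 S2=40 S3=43 blocked=[]
Op 6: conn=70 S1=18 S2=40 S3=43 blocked=[]
Op 7: conn=70 S1=18 S2=59 S3=43 blocked=[]
Op 8: conn=64 S1=18 S2=59 S3=37 blocked=[]
Op 9: conn=79 S1=18 S2=59 S3=37 blocked=[]
Op 10: conn=60 S1=-1 S2=59 S3=37 blocked=[1]

Answer: S1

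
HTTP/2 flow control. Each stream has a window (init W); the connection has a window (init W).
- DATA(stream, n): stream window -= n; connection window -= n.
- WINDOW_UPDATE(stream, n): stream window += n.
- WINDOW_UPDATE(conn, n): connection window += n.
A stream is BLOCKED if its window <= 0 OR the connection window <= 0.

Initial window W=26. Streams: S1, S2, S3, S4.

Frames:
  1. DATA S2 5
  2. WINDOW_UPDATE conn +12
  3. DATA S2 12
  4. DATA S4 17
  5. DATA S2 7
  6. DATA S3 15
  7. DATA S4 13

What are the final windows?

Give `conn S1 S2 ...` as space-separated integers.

Op 1: conn=21 S1=26 S2=21 S3=26 S4=26 blocked=[]
Op 2: conn=33 S1=26 S2=21 S3=26 S4=26 blocked=[]
Op 3: conn=21 S1=26 S2=9 S3=26 S4=26 blocked=[]
Op 4: conn=4 S1=26 S2=9 S3=26 S4=9 blocked=[]
Op 5: conn=-3 S1=26 S2=2 S3=26 S4=9 blocked=[1, 2, 3, 4]
Op 6: conn=-18 S1=26 S2=2 S3=11 S4=9 blocked=[1, 2, 3, 4]
Op 7: conn=-31 S1=26 S2=2 S3=11 S4=-4 blocked=[1, 2, 3, 4]

Answer: -31 26 2 11 -4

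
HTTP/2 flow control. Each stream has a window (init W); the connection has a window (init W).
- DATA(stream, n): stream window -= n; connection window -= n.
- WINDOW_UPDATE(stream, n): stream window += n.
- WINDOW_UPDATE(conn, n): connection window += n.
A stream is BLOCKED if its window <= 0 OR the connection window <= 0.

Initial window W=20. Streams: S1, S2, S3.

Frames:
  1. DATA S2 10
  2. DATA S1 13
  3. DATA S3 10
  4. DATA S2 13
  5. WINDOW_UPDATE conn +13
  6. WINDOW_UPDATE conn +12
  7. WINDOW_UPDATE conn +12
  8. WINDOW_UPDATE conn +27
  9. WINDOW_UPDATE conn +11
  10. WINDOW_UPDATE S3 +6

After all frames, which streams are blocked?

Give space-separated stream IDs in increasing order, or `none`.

Answer: S2

Derivation:
Op 1: conn=10 S1=20 S2=10 S3=20 blocked=[]
Op 2: conn=-3 S1=7 S2=10 S3=20 blocked=[1, 2, 3]
Op 3: conn=-13 S1=7 S2=10 S3=10 blocked=[1, 2, 3]
Op 4: conn=-26 S1=7 S2=-3 S3=10 blocked=[1, 2, 3]
Op 5: conn=-13 S1=7 S2=-3 S3=10 blocked=[1, 2, 3]
Op 6: conn=-1 S1=7 S2=-3 S3=10 blocked=[1, 2, 3]
Op 7: conn=11 S1=7 S2=-3 S3=10 blocked=[2]
Op 8: conn=38 S1=7 S2=-3 S3=10 blocked=[2]
Op 9: conn=49 S1=7 S2=-3 S3=10 blocked=[2]
Op 10: conn=49 S1=7 S2=-3 S3=16 blocked=[2]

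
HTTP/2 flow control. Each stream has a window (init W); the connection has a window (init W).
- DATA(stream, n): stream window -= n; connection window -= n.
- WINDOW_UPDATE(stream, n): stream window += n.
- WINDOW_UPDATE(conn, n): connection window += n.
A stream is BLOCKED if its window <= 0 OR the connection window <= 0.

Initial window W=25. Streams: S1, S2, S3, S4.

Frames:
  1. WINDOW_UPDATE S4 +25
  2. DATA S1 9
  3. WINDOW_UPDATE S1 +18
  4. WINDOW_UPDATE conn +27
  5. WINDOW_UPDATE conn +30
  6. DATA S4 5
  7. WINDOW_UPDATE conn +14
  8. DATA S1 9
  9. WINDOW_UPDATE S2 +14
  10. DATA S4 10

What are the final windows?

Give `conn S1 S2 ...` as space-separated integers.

Answer: 63 25 39 25 35

Derivation:
Op 1: conn=25 S1=25 S2=25 S3=25 S4=50 blocked=[]
Op 2: conn=16 S1=16 S2=25 S3=25 S4=50 blocked=[]
Op 3: conn=16 S1=34 S2=25 S3=25 S4=50 blocked=[]
Op 4: conn=43 S1=34 S2=25 S3=25 S4=50 blocked=[]
Op 5: conn=73 S1=34 S2=25 S3=25 S4=50 blocked=[]
Op 6: conn=68 S1=34 S2=25 S3=25 S4=45 blocked=[]
Op 7: conn=82 S1=34 S2=25 S3=25 S4=45 blocked=[]
Op 8: conn=73 S1=25 S2=25 S3=25 S4=45 blocked=[]
Op 9: conn=73 S1=25 S2=39 S3=25 S4=45 blocked=[]
Op 10: conn=63 S1=25 S2=39 S3=25 S4=35 blocked=[]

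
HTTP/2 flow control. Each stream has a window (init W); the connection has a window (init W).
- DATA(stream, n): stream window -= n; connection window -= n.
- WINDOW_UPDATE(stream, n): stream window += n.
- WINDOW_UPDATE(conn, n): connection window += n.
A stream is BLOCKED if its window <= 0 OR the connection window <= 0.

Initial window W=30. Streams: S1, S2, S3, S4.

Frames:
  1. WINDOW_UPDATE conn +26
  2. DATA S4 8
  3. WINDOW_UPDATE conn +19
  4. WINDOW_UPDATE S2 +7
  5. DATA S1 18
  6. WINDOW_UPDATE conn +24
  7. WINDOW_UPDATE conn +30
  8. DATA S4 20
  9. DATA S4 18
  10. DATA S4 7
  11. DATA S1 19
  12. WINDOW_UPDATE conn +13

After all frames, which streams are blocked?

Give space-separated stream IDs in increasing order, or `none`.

Answer: S1 S4

Derivation:
Op 1: conn=56 S1=30 S2=30 S3=30 S4=30 blocked=[]
Op 2: conn=48 S1=30 S2=30 S3=30 S4=22 blocked=[]
Op 3: conn=67 S1=30 S2=30 S3=30 S4=22 blocked=[]
Op 4: conn=67 S1=30 S2=37 S3=30 S4=22 blocked=[]
Op 5: conn=49 S1=12 S2=37 S3=30 S4=22 blocked=[]
Op 6: conn=73 S1=12 S2=37 S3=30 S4=22 blocked=[]
Op 7: conn=103 S1=12 S2=37 S3=30 S4=22 blocked=[]
Op 8: conn=83 S1=12 S2=37 S3=30 S4=2 blocked=[]
Op 9: conn=65 S1=12 S2=37 S3=30 S4=-16 blocked=[4]
Op 10: conn=58 S1=12 S2=37 S3=30 S4=-23 blocked=[4]
Op 11: conn=39 S1=-7 S2=37 S3=30 S4=-23 blocked=[1, 4]
Op 12: conn=52 S1=-7 S2=37 S3=30 S4=-23 blocked=[1, 4]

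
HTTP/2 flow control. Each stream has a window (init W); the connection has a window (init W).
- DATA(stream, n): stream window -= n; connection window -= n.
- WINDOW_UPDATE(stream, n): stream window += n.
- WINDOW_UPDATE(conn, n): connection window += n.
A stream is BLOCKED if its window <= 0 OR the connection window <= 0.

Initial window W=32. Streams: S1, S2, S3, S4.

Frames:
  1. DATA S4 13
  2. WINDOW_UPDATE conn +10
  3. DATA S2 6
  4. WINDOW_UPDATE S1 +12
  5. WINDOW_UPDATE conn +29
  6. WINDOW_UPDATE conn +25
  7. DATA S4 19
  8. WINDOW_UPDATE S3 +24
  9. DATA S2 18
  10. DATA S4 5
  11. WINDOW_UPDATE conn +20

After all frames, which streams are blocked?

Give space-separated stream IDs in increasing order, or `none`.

Answer: S4

Derivation:
Op 1: conn=19 S1=32 S2=32 S3=32 S4=19 blocked=[]
Op 2: conn=29 S1=32 S2=32 S3=32 S4=19 blocked=[]
Op 3: conn=23 S1=32 S2=26 S3=32 S4=19 blocked=[]
Op 4: conn=23 S1=44 S2=26 S3=32 S4=19 blocked=[]
Op 5: conn=52 S1=44 S2=26 S3=32 S4=19 blocked=[]
Op 6: conn=77 S1=44 S2=26 S3=32 S4=19 blocked=[]
Op 7: conn=58 S1=44 S2=26 S3=32 S4=0 blocked=[4]
Op 8: conn=58 S1=44 S2=26 S3=56 S4=0 blocked=[4]
Op 9: conn=40 S1=44 S2=8 S3=56 S4=0 blocked=[4]
Op 10: conn=35 S1=44 S2=8 S3=56 S4=-5 blocked=[4]
Op 11: conn=55 S1=44 S2=8 S3=56 S4=-5 blocked=[4]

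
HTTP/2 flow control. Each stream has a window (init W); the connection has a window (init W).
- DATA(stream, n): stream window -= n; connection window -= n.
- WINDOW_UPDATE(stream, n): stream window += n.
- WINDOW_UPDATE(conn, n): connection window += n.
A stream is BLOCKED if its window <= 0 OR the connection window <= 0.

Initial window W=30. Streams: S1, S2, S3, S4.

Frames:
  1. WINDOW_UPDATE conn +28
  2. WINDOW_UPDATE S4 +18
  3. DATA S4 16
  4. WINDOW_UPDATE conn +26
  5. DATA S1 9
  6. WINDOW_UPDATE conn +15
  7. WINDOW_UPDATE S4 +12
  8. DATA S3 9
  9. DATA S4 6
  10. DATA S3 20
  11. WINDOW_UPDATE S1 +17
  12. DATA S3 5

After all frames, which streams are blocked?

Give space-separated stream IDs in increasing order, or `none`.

Op 1: conn=58 S1=30 S2=30 S3=30 S4=30 blocked=[]
Op 2: conn=58 S1=30 S2=30 S3=30 S4=48 blocked=[]
Op 3: conn=42 S1=30 S2=30 S3=30 S4=32 blocked=[]
Op 4: conn=68 S1=30 S2=30 S3=30 S4=32 blocked=[]
Op 5: conn=59 S1=21 S2=30 S3=30 S4=32 blocked=[]
Op 6: conn=74 S1=21 S2=30 S3=30 S4=32 blocked=[]
Op 7: conn=74 S1=21 S2=30 S3=30 S4=44 blocked=[]
Op 8: conn=65 S1=21 S2=30 S3=21 S4=44 blocked=[]
Op 9: conn=59 S1=21 S2=30 S3=21 S4=38 blocked=[]
Op 10: conn=39 S1=21 S2=30 S3=1 S4=38 blocked=[]
Op 11: conn=39 S1=38 S2=30 S3=1 S4=38 blocked=[]
Op 12: conn=34 S1=38 S2=30 S3=-4 S4=38 blocked=[3]

Answer: S3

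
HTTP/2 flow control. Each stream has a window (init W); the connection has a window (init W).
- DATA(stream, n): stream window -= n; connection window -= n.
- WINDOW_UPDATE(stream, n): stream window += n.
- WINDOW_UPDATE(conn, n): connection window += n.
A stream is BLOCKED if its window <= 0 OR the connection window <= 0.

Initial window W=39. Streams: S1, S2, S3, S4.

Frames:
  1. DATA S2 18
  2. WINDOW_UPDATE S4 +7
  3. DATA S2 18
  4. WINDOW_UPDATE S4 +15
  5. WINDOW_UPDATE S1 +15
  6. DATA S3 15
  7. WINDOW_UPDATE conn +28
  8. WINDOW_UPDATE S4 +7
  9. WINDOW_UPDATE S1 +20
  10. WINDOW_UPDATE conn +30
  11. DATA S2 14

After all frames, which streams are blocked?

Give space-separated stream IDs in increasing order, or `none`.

Answer: S2

Derivation:
Op 1: conn=21 S1=39 S2=21 S3=39 S4=39 blocked=[]
Op 2: conn=21 S1=39 S2=21 S3=39 S4=46 blocked=[]
Op 3: conn=3 S1=39 S2=3 S3=39 S4=46 blocked=[]
Op 4: conn=3 S1=39 S2=3 S3=39 S4=61 blocked=[]
Op 5: conn=3 S1=54 S2=3 S3=39 S4=61 blocked=[]
Op 6: conn=-12 S1=54 S2=3 S3=24 S4=61 blocked=[1, 2, 3, 4]
Op 7: conn=16 S1=54 S2=3 S3=24 S4=61 blocked=[]
Op 8: conn=16 S1=54 S2=3 S3=24 S4=68 blocked=[]
Op 9: conn=16 S1=74 S2=3 S3=24 S4=68 blocked=[]
Op 10: conn=46 S1=74 S2=3 S3=24 S4=68 blocked=[]
Op 11: conn=32 S1=74 S2=-11 S3=24 S4=68 blocked=[2]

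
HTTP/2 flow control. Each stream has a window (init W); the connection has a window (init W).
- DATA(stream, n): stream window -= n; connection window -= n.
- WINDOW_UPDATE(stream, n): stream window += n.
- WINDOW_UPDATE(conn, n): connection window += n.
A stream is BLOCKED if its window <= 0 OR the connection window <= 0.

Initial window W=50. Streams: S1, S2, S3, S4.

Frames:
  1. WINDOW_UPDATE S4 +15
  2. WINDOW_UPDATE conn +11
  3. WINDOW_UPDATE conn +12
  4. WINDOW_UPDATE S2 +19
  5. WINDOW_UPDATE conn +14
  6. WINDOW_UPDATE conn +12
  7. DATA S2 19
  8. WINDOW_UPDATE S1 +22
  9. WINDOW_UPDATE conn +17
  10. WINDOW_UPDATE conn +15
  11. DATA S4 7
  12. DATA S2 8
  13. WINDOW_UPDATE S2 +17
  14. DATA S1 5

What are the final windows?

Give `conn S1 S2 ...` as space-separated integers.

Answer: 92 67 59 50 58

Derivation:
Op 1: conn=50 S1=50 S2=50 S3=50 S4=65 blocked=[]
Op 2: conn=61 S1=50 S2=50 S3=50 S4=65 blocked=[]
Op 3: conn=73 S1=50 S2=50 S3=50 S4=65 blocked=[]
Op 4: conn=73 S1=50 S2=69 S3=50 S4=65 blocked=[]
Op 5: conn=87 S1=50 S2=69 S3=50 S4=65 blocked=[]
Op 6: conn=99 S1=50 S2=69 S3=50 S4=65 blocked=[]
Op 7: conn=80 S1=50 S2=50 S3=50 S4=65 blocked=[]
Op 8: conn=80 S1=72 S2=50 S3=50 S4=65 blocked=[]
Op 9: conn=97 S1=72 S2=50 S3=50 S4=65 blocked=[]
Op 10: conn=112 S1=72 S2=50 S3=50 S4=65 blocked=[]
Op 11: conn=105 S1=72 S2=50 S3=50 S4=58 blocked=[]
Op 12: conn=97 S1=72 S2=42 S3=50 S4=58 blocked=[]
Op 13: conn=97 S1=72 S2=59 S3=50 S4=58 blocked=[]
Op 14: conn=92 S1=67 S2=59 S3=50 S4=58 blocked=[]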